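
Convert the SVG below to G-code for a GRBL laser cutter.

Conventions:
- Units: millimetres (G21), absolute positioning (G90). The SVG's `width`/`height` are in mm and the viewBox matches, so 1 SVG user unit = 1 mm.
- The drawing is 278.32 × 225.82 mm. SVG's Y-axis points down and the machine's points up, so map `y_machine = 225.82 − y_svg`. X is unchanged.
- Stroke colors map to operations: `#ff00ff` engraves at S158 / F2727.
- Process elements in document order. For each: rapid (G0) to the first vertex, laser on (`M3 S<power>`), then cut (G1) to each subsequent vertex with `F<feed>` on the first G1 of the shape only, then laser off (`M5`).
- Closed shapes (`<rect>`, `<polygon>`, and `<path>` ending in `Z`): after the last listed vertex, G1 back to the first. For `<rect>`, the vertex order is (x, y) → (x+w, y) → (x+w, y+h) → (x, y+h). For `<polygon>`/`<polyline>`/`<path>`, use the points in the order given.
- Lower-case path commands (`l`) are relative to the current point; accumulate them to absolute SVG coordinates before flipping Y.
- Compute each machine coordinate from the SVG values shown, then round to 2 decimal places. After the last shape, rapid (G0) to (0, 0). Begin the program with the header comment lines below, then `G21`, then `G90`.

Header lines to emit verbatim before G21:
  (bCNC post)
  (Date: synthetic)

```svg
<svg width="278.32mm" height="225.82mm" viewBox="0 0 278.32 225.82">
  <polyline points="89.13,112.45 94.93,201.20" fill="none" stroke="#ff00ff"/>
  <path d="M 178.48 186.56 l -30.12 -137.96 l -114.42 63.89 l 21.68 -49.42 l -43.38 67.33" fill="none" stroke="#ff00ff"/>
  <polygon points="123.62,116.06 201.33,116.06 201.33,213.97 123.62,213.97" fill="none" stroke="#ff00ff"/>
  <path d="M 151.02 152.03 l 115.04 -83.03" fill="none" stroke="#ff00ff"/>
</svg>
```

(bCNC post)
(Date: synthetic)
G21
G90
G0 X89.13 Y113.37
M3 S158
G1 X94.93 Y24.62 F2727
M5
G0 X178.48 Y39.26
M3 S158
G1 X148.36 Y177.22 F2727
G1 X33.94 Y113.33
G1 X55.62 Y162.75
G1 X12.24 Y95.42
M5
G0 X123.62 Y109.76
M3 S158
G1 X201.33 Y109.76 F2727
G1 X201.33 Y11.85
G1 X123.62 Y11.85
G1 X123.62 Y109.76
M5
G0 X151.02 Y73.79
M3 S158
G1 X266.06 Y156.82 F2727
M5
G0 X0.00 Y0.00

Since the viewBox matches the mm dimensions, user units are millimetres directly. The only transform is the Y-flip y_m = 225.82 − y_svg.

Shape 1 is a line segment drawn with `<polyline>`. Its stroke #ff00ff means engrave at S158, F2727. After flipping Y the toolpath is (89.13,113.37) → (94.93,24.62).

Shape 2 is a open polyline drawn with `<path>`. Its stroke #ff00ff means engrave at S158, F2727. After flipping Y the toolpath is (178.48,39.26) → (148.36,177.22) → (33.94,113.33) → (55.62,162.75) → (12.24,95.42).

Shape 3 is a rectangle drawn with `<polygon>`. Its stroke #ff00ff means engrave at S158, F2727. After flipping Y the toolpath is (123.62,109.76) → (201.33,109.76) → (201.33,11.85) → (123.62,11.85) → (123.62,109.76), returning to the start.

Shape 4 is a line segment drawn with `<path>`. Its stroke #ff00ff means engrave at S158, F2727. After flipping Y the toolpath is (151.02,73.79) → (266.06,156.82).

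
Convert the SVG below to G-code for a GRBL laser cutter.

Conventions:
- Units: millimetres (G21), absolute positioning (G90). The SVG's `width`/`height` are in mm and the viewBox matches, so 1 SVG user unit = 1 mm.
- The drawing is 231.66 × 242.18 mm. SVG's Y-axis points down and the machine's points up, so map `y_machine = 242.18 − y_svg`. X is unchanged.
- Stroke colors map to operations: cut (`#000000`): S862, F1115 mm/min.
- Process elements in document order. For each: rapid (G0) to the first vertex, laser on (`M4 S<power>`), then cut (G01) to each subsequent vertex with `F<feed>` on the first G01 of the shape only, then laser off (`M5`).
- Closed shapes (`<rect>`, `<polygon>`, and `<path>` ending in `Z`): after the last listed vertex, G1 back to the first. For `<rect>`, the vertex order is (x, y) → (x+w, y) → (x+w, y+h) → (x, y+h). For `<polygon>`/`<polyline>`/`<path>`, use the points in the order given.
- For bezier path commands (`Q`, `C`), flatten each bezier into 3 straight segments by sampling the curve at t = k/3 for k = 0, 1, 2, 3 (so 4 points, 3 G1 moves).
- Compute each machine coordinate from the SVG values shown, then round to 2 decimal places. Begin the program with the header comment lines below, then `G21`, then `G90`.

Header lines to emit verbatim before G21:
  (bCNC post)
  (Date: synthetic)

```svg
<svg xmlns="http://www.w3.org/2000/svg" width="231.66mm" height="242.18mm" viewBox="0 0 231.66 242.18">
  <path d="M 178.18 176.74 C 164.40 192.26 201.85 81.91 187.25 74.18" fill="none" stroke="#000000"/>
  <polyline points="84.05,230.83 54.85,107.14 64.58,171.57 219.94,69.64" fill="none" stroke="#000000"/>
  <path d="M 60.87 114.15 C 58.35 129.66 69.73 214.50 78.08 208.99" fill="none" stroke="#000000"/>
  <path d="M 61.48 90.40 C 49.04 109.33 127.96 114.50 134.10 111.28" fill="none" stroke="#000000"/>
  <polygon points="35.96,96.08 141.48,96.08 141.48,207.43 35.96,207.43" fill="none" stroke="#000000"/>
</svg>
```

Since the viewBox matches the mm dimensions, user units are millimetres directly. The only transform is the Y-flip y_m = 242.18 − y_svg.

Shape 1 is a cubic bezier drawn with `<path>`. Its stroke #000000 means cut at S862, F1115. After flipping Y the toolpath is (178.18,65.44) → (177.65,83.41) → (188.33,134.53) → (187.25,168.00).

Shape 2 is a open polyline drawn with `<polyline>`. Its stroke #000000 means cut at S862, F1115. After flipping Y the toolpath is (84.05,11.35) → (54.85,135.04) → (64.58,70.61) → (219.94,172.54).

Shape 3 is a cubic bezier drawn with `<path>`. Its stroke #000000 means cut at S862, F1115. After flipping Y the toolpath is (60.87,128.03) → (62.36,95.32) → (69.35,51.88) → (78.08,33.19).

Shape 4 is a cubic bezier drawn with `<path>`. Its stroke #000000 means cut at S862, F1115. After flipping Y the toolpath is (61.48,151.78) → (73.41,137.24) → (109.78,130.68) → (134.10,130.90).

Shape 5 is a rectangle drawn with `<polygon>`. Its stroke #000000 means cut at S862, F1115. After flipping Y the toolpath is (35.96,146.10) → (141.48,146.10) → (141.48,34.75) → (35.96,34.75) → (35.96,146.10), returning to the start.

(bCNC post)
(Date: synthetic)
G21
G90
G0 X178.18 Y65.44
M4 S862
G01 X177.65 Y83.41 F1115
G01 X188.33 Y134.53
G01 X187.25 Y168.00
M5
G0 X84.05 Y11.35
M4 S862
G01 X54.85 Y135.04 F1115
G01 X64.58 Y70.61
G01 X219.94 Y172.54
M5
G0 X60.87 Y128.03
M4 S862
G01 X62.36 Y95.32 F1115
G01 X69.35 Y51.88
G01 X78.08 Y33.19
M5
G0 X61.48 Y151.78
M4 S862
G01 X73.41 Y137.24 F1115
G01 X109.78 Y130.68
G01 X134.10 Y130.90
M5
G0 X35.96 Y146.10
M4 S862
G01 X141.48 Y146.10 F1115
G01 X141.48 Y34.75
G01 X35.96 Y34.75
G01 X35.96 Y146.10
M5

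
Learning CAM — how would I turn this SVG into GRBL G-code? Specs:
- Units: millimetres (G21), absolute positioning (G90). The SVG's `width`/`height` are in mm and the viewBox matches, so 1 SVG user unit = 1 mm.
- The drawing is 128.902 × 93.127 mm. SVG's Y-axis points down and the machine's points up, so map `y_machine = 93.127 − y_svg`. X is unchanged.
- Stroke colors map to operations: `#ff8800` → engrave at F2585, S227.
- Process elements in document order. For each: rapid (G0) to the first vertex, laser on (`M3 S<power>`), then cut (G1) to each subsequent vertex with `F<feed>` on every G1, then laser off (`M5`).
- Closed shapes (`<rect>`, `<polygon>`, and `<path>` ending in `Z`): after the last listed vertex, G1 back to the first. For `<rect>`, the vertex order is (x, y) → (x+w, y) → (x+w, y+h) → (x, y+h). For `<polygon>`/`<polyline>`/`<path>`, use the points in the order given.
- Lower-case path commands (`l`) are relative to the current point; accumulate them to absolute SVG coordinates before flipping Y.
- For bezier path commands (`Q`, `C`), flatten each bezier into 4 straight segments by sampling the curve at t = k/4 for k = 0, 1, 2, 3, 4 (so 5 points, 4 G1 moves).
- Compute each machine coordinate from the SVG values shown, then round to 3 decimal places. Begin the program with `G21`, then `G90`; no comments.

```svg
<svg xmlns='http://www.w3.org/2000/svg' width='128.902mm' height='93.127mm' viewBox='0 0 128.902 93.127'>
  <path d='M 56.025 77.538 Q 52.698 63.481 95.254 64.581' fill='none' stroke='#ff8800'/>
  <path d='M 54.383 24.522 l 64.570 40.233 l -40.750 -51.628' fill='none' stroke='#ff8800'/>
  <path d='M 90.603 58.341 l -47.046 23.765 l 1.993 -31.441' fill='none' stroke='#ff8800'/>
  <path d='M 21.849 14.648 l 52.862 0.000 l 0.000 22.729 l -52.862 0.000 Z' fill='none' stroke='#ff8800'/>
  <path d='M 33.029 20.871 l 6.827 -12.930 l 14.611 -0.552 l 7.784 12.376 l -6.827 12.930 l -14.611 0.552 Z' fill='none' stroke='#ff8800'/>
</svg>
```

G21
G90
G0 X56.025 Y15.589
M3 S227
G1 X57.229 Y21.670 F2585
G1 X64.169 Y25.857 F2585
G1 X76.844 Y28.149 F2585
G1 X95.254 Y28.546 F2585
M5
G0 X54.383 Y68.605
M3 S227
G1 X118.953 Y28.372 F2585
G1 X78.203 Y80.000 F2585
M5
G0 X90.603 Y34.786
M3 S227
G1 X43.557 Y11.021 F2585
G1 X45.550 Y42.462 F2585
M5
G0 X21.849 Y78.479
M3 S227
G1 X74.711 Y78.479 F2585
G1 X74.711 Y55.750 F2585
G1 X21.849 Y55.750 F2585
G1 X21.849 Y78.479 F2585
M5
G0 X33.029 Y72.256
M3 S227
G1 X39.856 Y85.186 F2585
G1 X54.467 Y85.738 F2585
G1 X62.251 Y73.362 F2585
G1 X55.424 Y60.432 F2585
G1 X40.813 Y59.880 F2585
G1 X33.029 Y72.256 F2585
M5

Since the viewBox matches the mm dimensions, user units are millimetres directly. The only transform is the Y-flip y_m = 93.127 − y_svg.

Shape 1 is a quadratic bezier drawn with `<path>`. Its stroke #ff8800 means engrave at S227, F2585. After flipping Y the toolpath is (56.025,15.589) → (57.229,21.670) → (64.169,25.857) → (76.844,28.149) → (95.254,28.546).

Shape 2 is a open polyline drawn with `<path>`. Its stroke #ff8800 means engrave at S227, F2585. After flipping Y the toolpath is (54.383,68.605) → (118.953,28.372) → (78.203,80.000).

Shape 3 is a open polyline drawn with `<path>`. Its stroke #ff8800 means engrave at S227, F2585. After flipping Y the toolpath is (90.603,34.786) → (43.557,11.021) → (45.550,42.462).

Shape 4 is a rectangle drawn with `<path>`. Its stroke #ff8800 means engrave at S227, F2585. After flipping Y the toolpath is (21.849,78.479) → (74.711,78.479) → (74.711,55.750) → (21.849,55.750) → (21.849,78.479), returning to the start.

Shape 5 is a regular polygon drawn with `<path>`. Its stroke #ff8800 means engrave at S227, F2585. After flipping Y the toolpath is (33.029,72.256) → (39.856,85.186) → (54.467,85.738) → (62.251,73.362) → (55.424,60.432) → (40.813,59.880) → (33.029,72.256), returning to the start.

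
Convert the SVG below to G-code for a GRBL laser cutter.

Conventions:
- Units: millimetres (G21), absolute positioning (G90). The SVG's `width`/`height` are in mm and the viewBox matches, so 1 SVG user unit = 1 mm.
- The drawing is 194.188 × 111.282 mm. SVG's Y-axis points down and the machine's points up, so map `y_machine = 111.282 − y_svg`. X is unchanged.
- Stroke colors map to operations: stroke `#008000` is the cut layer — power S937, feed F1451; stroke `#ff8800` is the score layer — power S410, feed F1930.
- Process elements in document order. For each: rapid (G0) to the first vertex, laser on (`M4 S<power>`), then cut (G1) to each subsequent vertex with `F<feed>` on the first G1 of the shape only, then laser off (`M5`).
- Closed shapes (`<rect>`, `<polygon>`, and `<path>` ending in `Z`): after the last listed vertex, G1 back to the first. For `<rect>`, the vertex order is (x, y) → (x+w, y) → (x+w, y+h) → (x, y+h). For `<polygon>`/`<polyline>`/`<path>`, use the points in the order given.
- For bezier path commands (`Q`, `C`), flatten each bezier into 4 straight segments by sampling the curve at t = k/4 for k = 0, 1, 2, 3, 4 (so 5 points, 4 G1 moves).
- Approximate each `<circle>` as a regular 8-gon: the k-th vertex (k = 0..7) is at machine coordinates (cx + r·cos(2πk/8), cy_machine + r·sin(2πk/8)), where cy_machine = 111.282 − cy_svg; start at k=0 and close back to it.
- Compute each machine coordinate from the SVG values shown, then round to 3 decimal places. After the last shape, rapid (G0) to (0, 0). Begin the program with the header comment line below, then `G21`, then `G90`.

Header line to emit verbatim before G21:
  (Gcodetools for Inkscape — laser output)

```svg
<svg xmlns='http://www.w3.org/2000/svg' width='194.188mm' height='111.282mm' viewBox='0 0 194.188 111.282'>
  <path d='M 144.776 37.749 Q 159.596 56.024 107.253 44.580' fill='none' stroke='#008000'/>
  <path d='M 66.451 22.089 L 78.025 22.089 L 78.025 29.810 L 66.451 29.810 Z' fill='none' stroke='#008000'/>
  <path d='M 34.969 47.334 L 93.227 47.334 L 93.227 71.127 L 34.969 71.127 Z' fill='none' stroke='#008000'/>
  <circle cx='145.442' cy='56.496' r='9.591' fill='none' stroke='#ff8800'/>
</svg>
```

Since the viewBox matches the mm dimensions, user units are millimetres directly. The only transform is the Y-flip y_m = 111.282 − y_svg.

Shape 1 is a quadratic bezier drawn with `<path>`. Its stroke #008000 means cut at S937, F1451. After flipping Y the toolpath is (144.776,73.533) → (147.988,66.253) → (142.805,62.688) → (129.227,62.837) → (107.253,66.702).

Shape 2 is a rectangle drawn with `<path>`. Its stroke #008000 means cut at S937, F1451. After flipping Y the toolpath is (66.451,89.193) → (78.025,89.193) → (78.025,81.472) → (66.451,81.472) → (66.451,89.193), returning to the start.

Shape 3 is a rectangle drawn with `<path>`. Its stroke #008000 means cut at S937, F1451. After flipping Y the toolpath is (34.969,63.948) → (93.227,63.948) → (93.227,40.155) → (34.969,40.155) → (34.969,63.948), returning to the start.

Shape 4 is a circle drawn with `<circle>`. Its stroke #ff8800 means score at S410, F1930. After flipping Y the toolpath is (155.033,54.786) → (152.224,61.568) → (145.442,64.377) → (138.660,61.568) → (135.851,54.786) → (138.660,48.004) → (145.442,45.195) → (152.224,48.004) → (155.033,54.786), returning to the start.

(Gcodetools for Inkscape — laser output)
G21
G90
G0 X144.776 Y73.533
M4 S937
G1 X147.988 Y66.253 F1451
G1 X142.805 Y62.688
G1 X129.227 Y62.837
G1 X107.253 Y66.702
M5
G0 X66.451 Y89.193
M4 S937
G1 X78.025 Y89.193 F1451
G1 X78.025 Y81.472
G1 X66.451 Y81.472
G1 X66.451 Y89.193
M5
G0 X34.969 Y63.948
M4 S937
G1 X93.227 Y63.948 F1451
G1 X93.227 Y40.155
G1 X34.969 Y40.155
G1 X34.969 Y63.948
M5
G0 X155.033 Y54.786
M4 S410
G1 X152.224 Y61.568 F1930
G1 X145.442 Y64.377
G1 X138.660 Y61.568
G1 X135.851 Y54.786
G1 X138.660 Y48.004
G1 X145.442 Y45.195
G1 X152.224 Y48.004
G1 X155.033 Y54.786
M5
G0 X0.000 Y0.000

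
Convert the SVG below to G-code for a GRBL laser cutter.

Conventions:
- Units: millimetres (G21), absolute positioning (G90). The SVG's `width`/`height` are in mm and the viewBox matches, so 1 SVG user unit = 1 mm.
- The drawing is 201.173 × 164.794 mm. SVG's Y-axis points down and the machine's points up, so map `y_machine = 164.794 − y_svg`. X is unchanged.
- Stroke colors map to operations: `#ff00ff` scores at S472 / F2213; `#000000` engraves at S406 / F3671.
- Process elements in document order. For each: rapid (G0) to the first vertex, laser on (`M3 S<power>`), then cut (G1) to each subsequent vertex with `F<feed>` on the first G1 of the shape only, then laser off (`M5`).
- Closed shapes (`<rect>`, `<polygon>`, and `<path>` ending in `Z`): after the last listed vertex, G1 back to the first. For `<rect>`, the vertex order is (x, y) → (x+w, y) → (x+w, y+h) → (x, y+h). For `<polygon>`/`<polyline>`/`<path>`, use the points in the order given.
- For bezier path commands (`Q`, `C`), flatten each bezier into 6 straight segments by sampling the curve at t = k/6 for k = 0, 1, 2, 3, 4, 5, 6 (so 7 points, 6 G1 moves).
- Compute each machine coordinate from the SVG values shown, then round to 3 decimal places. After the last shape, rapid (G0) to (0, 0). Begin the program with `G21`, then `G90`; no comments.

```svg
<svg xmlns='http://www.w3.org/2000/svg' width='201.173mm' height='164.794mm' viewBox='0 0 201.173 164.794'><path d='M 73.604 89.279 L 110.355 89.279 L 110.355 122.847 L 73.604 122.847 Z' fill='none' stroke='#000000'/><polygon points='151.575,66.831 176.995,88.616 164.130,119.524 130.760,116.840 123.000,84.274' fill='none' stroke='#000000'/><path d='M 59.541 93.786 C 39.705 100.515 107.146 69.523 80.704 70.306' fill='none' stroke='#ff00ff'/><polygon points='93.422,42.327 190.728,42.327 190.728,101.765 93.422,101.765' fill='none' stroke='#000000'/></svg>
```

1 u = 1 mm; y_m = 164.794 − y.

[1] `<path>` rectangle, #000000→engrave S406 F3671: (73.604,75.515) → (110.355,75.515) → (110.355,41.947) → (73.604,41.947) → (73.604,75.515) (closed)

[2] `<polygon>` regular polygon, #000000→engrave S406 F3671: (151.575,97.963) → (176.995,76.178) → (164.130,45.270) → (130.760,47.954) → (123.000,80.520) → (151.575,97.963) (closed)

[3] `<path>` cubic bezier, #ff00ff→score S472 F2213: (59.541,71.008) → (56.057,70.465) → (62.088,74.279) → (72.600,80.518) → (82.561,87.253) → (86.940,92.553) → (80.704,94.488)

[4] `<polygon>` rectangle, #000000→engrave S406 F3671: (93.422,122.467) → (190.728,122.467) → (190.728,63.029) → (93.422,63.029) → (93.422,122.467) (closed)

G21
G90
G0 X73.604 Y75.515
M3 S406
G1 X110.355 Y75.515 F3671
G1 X110.355 Y41.947
G1 X73.604 Y41.947
G1 X73.604 Y75.515
M5
G0 X151.575 Y97.963
M3 S406
G1 X176.995 Y76.178 F3671
G1 X164.130 Y45.270
G1 X130.760 Y47.954
G1 X123.000 Y80.520
G1 X151.575 Y97.963
M5
G0 X59.541 Y71.008
M3 S472
G1 X56.057 Y70.465 F2213
G1 X62.088 Y74.279
G1 X72.600 Y80.518
G1 X82.561 Y87.253
G1 X86.940 Y92.553
G1 X80.704 Y94.488
M5
G0 X93.422 Y122.467
M3 S406
G1 X190.728 Y122.467 F3671
G1 X190.728 Y63.029
G1 X93.422 Y63.029
G1 X93.422 Y122.467
M5
G0 X0.000 Y0.000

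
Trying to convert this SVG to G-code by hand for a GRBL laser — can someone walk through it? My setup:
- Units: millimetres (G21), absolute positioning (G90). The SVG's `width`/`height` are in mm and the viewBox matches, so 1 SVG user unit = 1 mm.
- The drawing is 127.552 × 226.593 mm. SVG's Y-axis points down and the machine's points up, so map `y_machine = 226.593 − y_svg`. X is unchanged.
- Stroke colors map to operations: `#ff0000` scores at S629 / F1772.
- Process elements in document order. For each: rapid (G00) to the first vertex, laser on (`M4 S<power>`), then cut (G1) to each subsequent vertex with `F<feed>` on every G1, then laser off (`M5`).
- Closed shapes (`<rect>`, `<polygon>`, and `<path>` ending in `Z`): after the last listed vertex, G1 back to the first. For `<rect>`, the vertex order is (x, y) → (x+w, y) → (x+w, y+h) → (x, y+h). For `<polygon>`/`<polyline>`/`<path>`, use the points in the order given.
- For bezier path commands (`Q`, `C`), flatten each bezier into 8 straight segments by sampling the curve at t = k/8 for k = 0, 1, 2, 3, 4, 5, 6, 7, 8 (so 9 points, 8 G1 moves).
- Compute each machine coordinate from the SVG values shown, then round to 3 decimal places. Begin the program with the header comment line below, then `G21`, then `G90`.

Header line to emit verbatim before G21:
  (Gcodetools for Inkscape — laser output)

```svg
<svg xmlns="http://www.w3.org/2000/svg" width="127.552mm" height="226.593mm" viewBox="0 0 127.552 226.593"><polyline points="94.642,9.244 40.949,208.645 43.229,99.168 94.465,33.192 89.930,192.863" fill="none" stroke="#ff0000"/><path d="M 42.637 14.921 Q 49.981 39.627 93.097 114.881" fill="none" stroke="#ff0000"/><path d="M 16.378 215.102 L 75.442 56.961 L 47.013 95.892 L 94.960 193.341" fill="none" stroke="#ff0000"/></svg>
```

viewBox `0 0 127.552 226.593` with mm width/height → 1 unit = 1 mm. Flip: y_m = 226.593 − y_svg.

**Shape 1** — `<polyline>` open polyline, stroke `#ff0000` → score (S629, F1772). Machine vertices: (94.642,217.349) → (40.949,17.948) → (43.229,127.425) → (94.465,193.401) → (89.930,33.730). Open path.

**Shape 2** — `<path>` quadratic bezier, stroke `#ff0000` → score (S629, F1772). Control points (SVG): P0=(42.637,14.921), P1=(49.981,39.627), P2=(93.097,114.881); sampled at t=k/8. Machine vertices: (42.637,211.672) → (45.032,204.706) → (48.545,196.160) → (53.175,186.034) → (58.924,174.329) → (65.790,161.044) → (73.775,146.180) → (82.877,129.736) → (93.097,111.712). Open path.

**Shape 3** — `<path>` open polyline, stroke `#ff0000` → score (S629, F1772). Machine vertices: (16.378,11.491) → (75.442,169.632) → (47.013,130.701) → (94.960,33.252). Open path.

(Gcodetools for Inkscape — laser output)
G21
G90
G00 X94.642 Y217.349
M4 S629
G1 X40.949 Y17.948 F1772
G1 X43.229 Y127.425 F1772
G1 X94.465 Y193.401 F1772
G1 X89.930 Y33.730 F1772
M5
G00 X42.637 Y211.672
M4 S629
G1 X45.032 Y204.706 F1772
G1 X48.545 Y196.160 F1772
G1 X53.175 Y186.034 F1772
G1 X58.924 Y174.329 F1772
G1 X65.790 Y161.044 F1772
G1 X73.775 Y146.180 F1772
G1 X82.877 Y129.736 F1772
G1 X93.097 Y111.712 F1772
M5
G00 X16.378 Y11.491
M4 S629
G1 X75.442 Y169.632 F1772
G1 X47.013 Y130.701 F1772
G1 X94.960 Y33.252 F1772
M5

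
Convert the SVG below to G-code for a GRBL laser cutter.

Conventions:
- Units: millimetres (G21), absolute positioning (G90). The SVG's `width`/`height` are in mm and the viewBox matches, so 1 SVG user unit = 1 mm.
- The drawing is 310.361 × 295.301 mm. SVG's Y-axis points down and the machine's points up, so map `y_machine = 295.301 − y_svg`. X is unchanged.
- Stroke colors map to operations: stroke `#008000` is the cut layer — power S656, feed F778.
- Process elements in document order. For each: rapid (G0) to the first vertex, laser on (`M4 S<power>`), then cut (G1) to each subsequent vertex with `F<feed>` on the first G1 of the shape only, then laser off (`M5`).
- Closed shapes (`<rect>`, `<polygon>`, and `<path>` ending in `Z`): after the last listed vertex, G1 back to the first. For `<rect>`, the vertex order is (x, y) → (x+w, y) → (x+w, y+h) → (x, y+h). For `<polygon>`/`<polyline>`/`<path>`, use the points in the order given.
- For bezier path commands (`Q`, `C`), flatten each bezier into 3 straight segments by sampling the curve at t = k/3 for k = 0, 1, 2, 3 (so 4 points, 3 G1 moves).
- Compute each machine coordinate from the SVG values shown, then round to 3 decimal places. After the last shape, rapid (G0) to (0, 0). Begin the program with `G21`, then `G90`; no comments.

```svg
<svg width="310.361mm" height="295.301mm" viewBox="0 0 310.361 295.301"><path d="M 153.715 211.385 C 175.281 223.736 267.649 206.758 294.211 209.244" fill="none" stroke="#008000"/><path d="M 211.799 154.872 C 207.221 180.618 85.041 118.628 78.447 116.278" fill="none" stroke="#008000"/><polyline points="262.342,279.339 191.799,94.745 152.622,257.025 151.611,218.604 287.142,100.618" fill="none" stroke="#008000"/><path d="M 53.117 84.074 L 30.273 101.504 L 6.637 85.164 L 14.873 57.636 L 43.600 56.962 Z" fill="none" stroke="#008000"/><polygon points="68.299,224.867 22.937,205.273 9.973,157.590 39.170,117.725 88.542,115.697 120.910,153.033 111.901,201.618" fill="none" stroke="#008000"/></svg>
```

Since the viewBox matches the mm dimensions, user units are millimetres directly. The only transform is the Y-flip y_m = 295.301 − y_svg.

Shape 1 is a cubic bezier drawn with `<path>`. Its stroke #008000 means cut at S656, F778. After flipping Y the toolpath is (153.715,83.916) → (193.822,79.534) → (250.773,83.862) → (294.211,86.057).

Shape 2 is a cubic bezier drawn with `<path>`. Its stroke #008000 means cut at S656, F778. After flipping Y the toolpath is (211.799,140.429) → (176.657,138.470) → (114.933,162.251) → (78.447,179.023).

Shape 3 is a open polyline drawn with `<polyline>`. Its stroke #008000 means cut at S656, F778. After flipping Y the toolpath is (262.342,15.962) → (191.799,200.556) → (152.622,38.276) → (151.611,76.697) → (287.142,194.683).

Shape 4 is a regular polygon drawn with `<path>`. Its stroke #008000 means cut at S656, F778. After flipping Y the toolpath is (53.117,211.227) → (30.273,193.797) → (6.637,210.137) → (14.873,237.665) → (43.600,238.339) → (53.117,211.227), returning to the start.

Shape 5 is a regular polygon drawn with `<polygon>`. Its stroke #008000 means cut at S656, F778. After flipping Y the toolpath is (68.299,70.434) → (22.937,90.028) → (9.973,137.711) → (39.170,177.576) → (88.542,179.604) → (120.910,142.268) → (111.901,93.683) → (68.299,70.434), returning to the start.

G21
G90
G0 X153.715 Y83.916
M4 S656
G1 X193.822 Y79.534 F778
G1 X250.773 Y83.862
G1 X294.211 Y86.057
M5
G0 X211.799 Y140.429
M4 S656
G1 X176.657 Y138.470 F778
G1 X114.933 Y162.251
G1 X78.447 Y179.023
M5
G0 X262.342 Y15.962
M4 S656
G1 X191.799 Y200.556 F778
G1 X152.622 Y38.276
G1 X151.611 Y76.697
G1 X287.142 Y194.683
M5
G0 X53.117 Y211.227
M4 S656
G1 X30.273 Y193.797 F778
G1 X6.637 Y210.137
G1 X14.873 Y237.665
G1 X43.600 Y238.339
G1 X53.117 Y211.227
M5
G0 X68.299 Y70.434
M4 S656
G1 X22.937 Y90.028 F778
G1 X9.973 Y137.711
G1 X39.170 Y177.576
G1 X88.542 Y179.604
G1 X120.910 Y142.268
G1 X111.901 Y93.683
G1 X68.299 Y70.434
M5
G0 X0.000 Y0.000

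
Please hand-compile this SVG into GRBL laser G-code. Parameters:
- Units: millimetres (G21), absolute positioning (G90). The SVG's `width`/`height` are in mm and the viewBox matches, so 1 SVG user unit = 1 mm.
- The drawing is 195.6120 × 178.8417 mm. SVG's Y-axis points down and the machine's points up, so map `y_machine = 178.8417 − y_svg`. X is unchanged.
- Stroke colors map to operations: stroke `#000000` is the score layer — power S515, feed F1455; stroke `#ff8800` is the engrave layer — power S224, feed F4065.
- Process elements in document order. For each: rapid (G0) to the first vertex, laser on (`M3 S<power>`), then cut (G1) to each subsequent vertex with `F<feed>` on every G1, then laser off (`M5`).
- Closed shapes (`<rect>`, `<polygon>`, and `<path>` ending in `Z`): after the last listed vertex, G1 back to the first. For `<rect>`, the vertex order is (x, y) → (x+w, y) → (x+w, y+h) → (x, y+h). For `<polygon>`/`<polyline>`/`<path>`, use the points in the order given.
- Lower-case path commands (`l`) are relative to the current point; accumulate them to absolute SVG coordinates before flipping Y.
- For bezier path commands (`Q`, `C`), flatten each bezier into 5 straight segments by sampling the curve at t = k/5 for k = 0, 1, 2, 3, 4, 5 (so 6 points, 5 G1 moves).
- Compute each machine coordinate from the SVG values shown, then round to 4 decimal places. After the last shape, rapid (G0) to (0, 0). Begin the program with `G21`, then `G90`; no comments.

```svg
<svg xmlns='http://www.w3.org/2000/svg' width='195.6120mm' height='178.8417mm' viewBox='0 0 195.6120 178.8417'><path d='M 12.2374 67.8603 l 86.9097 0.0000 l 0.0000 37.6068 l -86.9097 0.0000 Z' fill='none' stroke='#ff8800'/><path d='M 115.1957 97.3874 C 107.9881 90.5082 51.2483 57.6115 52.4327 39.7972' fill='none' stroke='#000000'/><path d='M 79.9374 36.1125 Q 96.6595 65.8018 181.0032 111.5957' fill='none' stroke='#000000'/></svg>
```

viewBox `0 0 195.6120 178.8417` with mm width/height → 1 unit = 1 mm. Flip: y_m = 178.8417 − y_svg.

**Shape 1** — `<path>` rectangle, stroke `#ff8800` → engrave (S224, F4065). Machine vertices: (12.2374,110.9814) → (99.1471,110.9814) → (99.1471,73.3746) → (12.2374,73.3746) → (12.2374,110.9814). Closed: final G1 returns to the first vertex.

**Shape 2** — `<path>` cubic bezier, stroke `#000000` → score (S515, F1455). Control points (SVG): P0=(115.1957,97.3874), P1=(107.9881,90.5082), P2=(51.2483,57.6115), P3=(52.4327,39.7972); sampled at t=k/5. Machine vertices: (115.1957,81.4543) → (105.7869,88.3751) → (89.6483,99.5673) → (71.9378,113.0582) → (57.8133,126.8748) → (52.4327,139.0445). Open path.

**Shape 3** — `<path>` quadratic bezier, stroke `#000000` → score (S515, F1455). Control points (SVG): P0=(79.9374,36.1125), P1=(96.6595,65.8018), P2=(181.0032,111.5957); sampled at t=k/5. Machine vertices: (79.9374,142.7292) → (89.3311,130.2093) → (104.1345,116.4010) → (124.3477,101.3044) → (149.9706,84.9194) → (181.0032,67.2460). Open path.

G21
G90
G0 X12.2374 Y110.9814
M3 S224
G1 X99.1471 Y110.9814 F4065
G1 X99.1471 Y73.3746 F4065
G1 X12.2374 Y73.3746 F4065
G1 X12.2374 Y110.9814 F4065
M5
G0 X115.1957 Y81.4543
M3 S515
G1 X105.7869 Y88.3751 F1455
G1 X89.6483 Y99.5673 F1455
G1 X71.9378 Y113.0582 F1455
G1 X57.8133 Y126.8748 F1455
G1 X52.4327 Y139.0445 F1455
M5
G0 X79.9374 Y142.7292
M3 S515
G1 X89.3311 Y130.2093 F1455
G1 X104.1345 Y116.4010 F1455
G1 X124.3477 Y101.3044 F1455
G1 X149.9706 Y84.9194 F1455
G1 X181.0032 Y67.2460 F1455
M5
G0 X0.0000 Y0.0000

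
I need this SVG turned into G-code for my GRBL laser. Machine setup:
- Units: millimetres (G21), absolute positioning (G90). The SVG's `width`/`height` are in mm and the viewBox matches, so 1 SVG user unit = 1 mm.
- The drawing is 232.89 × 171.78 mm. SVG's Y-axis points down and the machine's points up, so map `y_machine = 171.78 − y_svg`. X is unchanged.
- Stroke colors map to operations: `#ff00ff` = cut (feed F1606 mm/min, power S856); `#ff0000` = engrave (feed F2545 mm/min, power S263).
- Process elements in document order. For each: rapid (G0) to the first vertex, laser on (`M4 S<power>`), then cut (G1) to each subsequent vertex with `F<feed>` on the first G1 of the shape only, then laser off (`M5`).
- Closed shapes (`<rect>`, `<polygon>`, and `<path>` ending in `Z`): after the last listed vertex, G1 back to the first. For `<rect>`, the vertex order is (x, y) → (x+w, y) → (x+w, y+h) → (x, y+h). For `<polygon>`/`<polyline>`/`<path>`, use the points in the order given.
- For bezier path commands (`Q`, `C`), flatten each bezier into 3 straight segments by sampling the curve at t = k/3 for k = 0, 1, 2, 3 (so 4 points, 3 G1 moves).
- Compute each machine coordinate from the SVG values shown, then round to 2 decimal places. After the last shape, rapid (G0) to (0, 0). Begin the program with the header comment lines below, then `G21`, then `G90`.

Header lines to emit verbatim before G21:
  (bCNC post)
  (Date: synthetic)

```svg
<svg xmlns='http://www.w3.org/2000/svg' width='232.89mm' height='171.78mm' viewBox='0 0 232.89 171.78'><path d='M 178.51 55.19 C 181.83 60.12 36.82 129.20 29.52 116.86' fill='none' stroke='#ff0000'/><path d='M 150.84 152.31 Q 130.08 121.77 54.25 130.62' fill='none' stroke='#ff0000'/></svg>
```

viewBox `0 0 232.89 171.78` with mm width/height → 1 unit = 1 mm. Flip: y_m = 171.78 − y_svg.

**Shape 1** — `<path>` cubic bezier, stroke `#ff0000` → engrave (S263, F2545). Control points (SVG): P0=(178.51,55.19), P1=(181.83,60.12), P2=(36.82,129.20), P3=(29.52,116.86); sampled at t=k/3. Machine vertices: (178.51,116.59) → (142.98,95.67) → (72.13,64.33) → (29.52,54.92). Open path.

**Shape 2** — `<path>` quadratic bezier, stroke `#ff0000` → engrave (S263, F2545). Control points (SVG): P0=(150.84,152.31), P1=(130.08,121.77), P2=(54.25,130.62); sampled at t=k/3. Machine vertices: (150.84,19.47) → (130.88,35.45) → (98.68,42.68) → (54.25,41.16). Open path.

(bCNC post)
(Date: synthetic)
G21
G90
G0 X178.51 Y116.59
M4 S263
G1 X142.98 Y95.67 F2545
G1 X72.13 Y64.33
G1 X29.52 Y54.92
M5
G0 X150.84 Y19.47
M4 S263
G1 X130.88 Y35.45 F2545
G1 X98.68 Y42.68
G1 X54.25 Y41.16
M5
G0 X0.00 Y0.00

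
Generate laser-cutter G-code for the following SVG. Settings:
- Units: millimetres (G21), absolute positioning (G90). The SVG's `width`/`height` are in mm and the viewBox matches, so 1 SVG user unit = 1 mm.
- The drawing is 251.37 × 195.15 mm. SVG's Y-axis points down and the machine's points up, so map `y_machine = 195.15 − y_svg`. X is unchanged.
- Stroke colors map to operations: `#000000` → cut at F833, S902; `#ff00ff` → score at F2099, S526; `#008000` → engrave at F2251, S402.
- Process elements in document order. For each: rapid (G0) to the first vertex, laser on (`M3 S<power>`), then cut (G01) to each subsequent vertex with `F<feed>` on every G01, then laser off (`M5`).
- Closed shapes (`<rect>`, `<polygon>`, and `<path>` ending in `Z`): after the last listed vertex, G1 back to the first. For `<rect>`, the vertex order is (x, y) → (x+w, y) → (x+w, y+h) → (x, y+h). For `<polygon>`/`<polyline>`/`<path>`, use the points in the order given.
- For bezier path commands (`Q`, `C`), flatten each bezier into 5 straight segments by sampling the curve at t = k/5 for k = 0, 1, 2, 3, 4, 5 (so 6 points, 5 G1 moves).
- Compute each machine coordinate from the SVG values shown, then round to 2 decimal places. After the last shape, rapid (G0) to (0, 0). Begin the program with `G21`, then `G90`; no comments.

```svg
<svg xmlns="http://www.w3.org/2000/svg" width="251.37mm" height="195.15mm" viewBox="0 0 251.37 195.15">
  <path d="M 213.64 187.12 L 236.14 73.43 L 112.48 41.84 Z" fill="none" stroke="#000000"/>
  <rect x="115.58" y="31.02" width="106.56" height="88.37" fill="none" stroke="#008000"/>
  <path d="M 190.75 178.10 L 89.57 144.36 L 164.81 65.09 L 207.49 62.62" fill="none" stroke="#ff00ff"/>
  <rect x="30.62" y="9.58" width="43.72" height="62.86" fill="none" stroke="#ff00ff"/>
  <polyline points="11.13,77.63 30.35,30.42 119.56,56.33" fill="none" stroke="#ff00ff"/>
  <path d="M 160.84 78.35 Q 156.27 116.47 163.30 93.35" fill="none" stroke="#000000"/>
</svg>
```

G21
G90
G0 X213.64 Y8.03
M3 S902
G01 X236.14 Y121.72 F833
G01 X112.48 Y153.31 F833
G01 X213.64 Y8.03 F833
M5
G0 X115.58 Y164.13
M3 S402
G01 X222.14 Y164.13 F2251
G01 X222.14 Y75.76 F2251
G01 X115.58 Y75.76 F2251
G01 X115.58 Y164.13 F2251
M5
G0 X190.75 Y17.05
M3 S526
G01 X89.57 Y50.79 F2099
G01 X164.81 Y130.06 F2099
G01 X207.49 Y132.53 F2099
M5
G0 X30.62 Y185.57
M3 S526
G01 X74.34 Y185.57 F2099
G01 X74.34 Y122.71 F2099
G01 X30.62 Y122.71 F2099
G01 X30.62 Y185.57 F2099
M5
G0 X11.13 Y117.52
M3 S526
G01 X30.35 Y164.73 F2099
G01 X119.56 Y138.82 F2099
M5
G0 X160.84 Y116.80
M3 S902
G01 X159.48 Y104.00 F833
G01 X159.04 Y96.10 F833
G01 X159.53 Y93.10 F833
G01 X160.95 Y95.00 F833
G01 X163.30 Y101.80 F833
M5
G0 X0.00 Y0.00

1 u = 1 mm; y_m = 195.15 − y.

[1] `<path>` closed polygon, #000000→cut S902 F833: (213.64,8.03) → (236.14,121.72) → (112.48,153.31) → (213.64,8.03) (closed)

[2] `<rect>` rectangle, #008000→engrave S402 F2251: (115.58,164.13) → (222.14,164.13) → (222.14,75.76) → (115.58,75.76) → (115.58,164.13) (closed)

[3] `<path>` open polyline, #ff00ff→score S526 F2099: (190.75,17.05) → (89.57,50.79) → (164.81,130.06) → (207.49,132.53)

[4] `<rect>` rectangle, #ff00ff→score S526 F2099: (30.62,185.57) → (74.34,185.57) → (74.34,122.71) → (30.62,122.71) → (30.62,185.57) (closed)

[5] `<polyline>` open polyline, #ff00ff→score S526 F2099: (11.13,117.52) → (30.35,164.73) → (119.56,138.82)

[6] `<path>` quadratic bezier, #000000→cut S902 F833: (160.84,116.80) → (159.48,104.00) → (159.04,96.10) → (159.53,93.10) → (160.95,95.00) → (163.30,101.80)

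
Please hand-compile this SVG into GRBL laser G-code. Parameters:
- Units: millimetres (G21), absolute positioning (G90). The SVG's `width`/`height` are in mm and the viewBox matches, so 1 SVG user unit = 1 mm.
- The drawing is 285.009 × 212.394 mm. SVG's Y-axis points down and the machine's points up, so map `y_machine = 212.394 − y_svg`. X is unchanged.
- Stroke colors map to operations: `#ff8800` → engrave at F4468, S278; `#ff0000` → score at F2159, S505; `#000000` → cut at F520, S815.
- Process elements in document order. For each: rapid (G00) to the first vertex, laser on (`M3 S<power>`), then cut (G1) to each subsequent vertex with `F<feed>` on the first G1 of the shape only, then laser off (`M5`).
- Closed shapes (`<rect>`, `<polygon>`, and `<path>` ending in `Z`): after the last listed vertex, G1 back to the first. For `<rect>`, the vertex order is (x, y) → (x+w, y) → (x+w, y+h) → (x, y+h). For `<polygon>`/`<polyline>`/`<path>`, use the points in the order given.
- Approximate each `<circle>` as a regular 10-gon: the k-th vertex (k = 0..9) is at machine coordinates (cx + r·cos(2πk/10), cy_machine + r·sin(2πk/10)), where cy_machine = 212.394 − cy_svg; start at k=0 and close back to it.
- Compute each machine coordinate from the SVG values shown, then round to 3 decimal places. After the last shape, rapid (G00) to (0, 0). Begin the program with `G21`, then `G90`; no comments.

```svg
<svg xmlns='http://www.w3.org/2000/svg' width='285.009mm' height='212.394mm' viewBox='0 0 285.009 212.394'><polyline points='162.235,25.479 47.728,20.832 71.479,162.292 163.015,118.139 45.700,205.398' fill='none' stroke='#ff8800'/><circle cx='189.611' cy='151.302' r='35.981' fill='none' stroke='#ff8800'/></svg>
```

G21
G90
G00 X162.235 Y186.915
M3 S278
G1 X47.728 Y191.562 F4468
G1 X71.479 Y50.102
G1 X163.015 Y94.255
G1 X45.700 Y6.996
M5
G00 X225.592 Y61.092
M3 S278
G1 X218.720 Y82.241 F4468
G1 X200.730 Y95.312
G1 X178.492 Y95.312
G1 X160.502 Y82.241
G1 X153.630 Y61.092
G1 X160.502 Y39.943
G1 X178.492 Y26.872
G1 X200.730 Y26.872
G1 X218.720 Y39.943
G1 X225.592 Y61.092
M5
G00 X0.000 Y0.000

Since the viewBox matches the mm dimensions, user units are millimetres directly. The only transform is the Y-flip y_m = 212.394 − y_svg.

Shape 1 is a open polyline drawn with `<polyline>`. Its stroke #ff8800 means engrave at S278, F4468. After flipping Y the toolpath is (162.235,186.915) → (47.728,191.562) → (71.479,50.102) → (163.015,94.255) → (45.700,6.996).

Shape 2 is a circle drawn with `<circle>`. Its stroke #ff8800 means engrave at S278, F4468. After flipping Y the toolpath is (225.592,61.092) → (218.720,82.241) → (200.730,95.312) → (178.492,95.312) → (160.502,82.241) → (153.630,61.092) → (160.502,39.943) → (178.492,26.872) → (200.730,26.872) → (218.720,39.943) → (225.592,61.092), returning to the start.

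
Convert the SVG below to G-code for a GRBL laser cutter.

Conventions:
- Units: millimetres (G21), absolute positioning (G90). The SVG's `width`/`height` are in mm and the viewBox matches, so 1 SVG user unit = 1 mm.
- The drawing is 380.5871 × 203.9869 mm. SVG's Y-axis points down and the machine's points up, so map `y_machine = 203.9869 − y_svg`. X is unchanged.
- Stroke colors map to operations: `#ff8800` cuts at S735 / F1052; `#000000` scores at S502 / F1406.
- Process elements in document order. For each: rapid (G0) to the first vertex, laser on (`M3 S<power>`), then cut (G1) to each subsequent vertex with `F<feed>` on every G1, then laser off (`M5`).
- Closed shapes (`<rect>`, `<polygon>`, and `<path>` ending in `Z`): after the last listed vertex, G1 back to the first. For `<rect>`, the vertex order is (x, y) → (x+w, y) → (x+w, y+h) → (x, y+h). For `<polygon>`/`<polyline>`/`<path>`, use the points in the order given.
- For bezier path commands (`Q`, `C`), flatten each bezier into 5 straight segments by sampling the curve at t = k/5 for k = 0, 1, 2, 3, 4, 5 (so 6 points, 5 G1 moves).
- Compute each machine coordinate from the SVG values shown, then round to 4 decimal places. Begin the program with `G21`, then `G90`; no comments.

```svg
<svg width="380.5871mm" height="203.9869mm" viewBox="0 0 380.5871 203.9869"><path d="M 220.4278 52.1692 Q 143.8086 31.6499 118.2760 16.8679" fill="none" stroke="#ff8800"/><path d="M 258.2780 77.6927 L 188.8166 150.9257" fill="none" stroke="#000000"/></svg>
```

viewBox `0 0 380.5871 203.9869` with mm width/height → 1 unit = 1 mm. Flip: y_m = 203.9869 − y_svg.

**Shape 1** — `<path>` quadratic bezier, stroke `#ff8800` → cut (S735, F1052). Control points (SVG): P0=(220.4278,52.1692), P1=(143.8086,31.6499), P2=(118.2760,16.8679); sampled at t=k/5. Machine vertices: (220.4278,151.8177) → (191.8236,159.7959) → (167.3063,167.3152) → (146.8759,174.3754) → (130.5325,180.9767) → (118.2760,187.1190). Open path.

**Shape 2** — `<path>` line segment, stroke `#000000` → score (S502, F1406). Machine vertices: (258.2780,126.2942) → (188.8166,53.0612). Open path.

G21
G90
G0 X220.4278 Y151.8177
M3 S735
G1 X191.8236 Y159.7959 F1052
G1 X167.3063 Y167.3152 F1052
G1 X146.8759 Y174.3754 F1052
G1 X130.5325 Y180.9767 F1052
G1 X118.2760 Y187.1190 F1052
M5
G0 X258.2780 Y126.2942
M3 S502
G1 X188.8166 Y53.0612 F1406
M5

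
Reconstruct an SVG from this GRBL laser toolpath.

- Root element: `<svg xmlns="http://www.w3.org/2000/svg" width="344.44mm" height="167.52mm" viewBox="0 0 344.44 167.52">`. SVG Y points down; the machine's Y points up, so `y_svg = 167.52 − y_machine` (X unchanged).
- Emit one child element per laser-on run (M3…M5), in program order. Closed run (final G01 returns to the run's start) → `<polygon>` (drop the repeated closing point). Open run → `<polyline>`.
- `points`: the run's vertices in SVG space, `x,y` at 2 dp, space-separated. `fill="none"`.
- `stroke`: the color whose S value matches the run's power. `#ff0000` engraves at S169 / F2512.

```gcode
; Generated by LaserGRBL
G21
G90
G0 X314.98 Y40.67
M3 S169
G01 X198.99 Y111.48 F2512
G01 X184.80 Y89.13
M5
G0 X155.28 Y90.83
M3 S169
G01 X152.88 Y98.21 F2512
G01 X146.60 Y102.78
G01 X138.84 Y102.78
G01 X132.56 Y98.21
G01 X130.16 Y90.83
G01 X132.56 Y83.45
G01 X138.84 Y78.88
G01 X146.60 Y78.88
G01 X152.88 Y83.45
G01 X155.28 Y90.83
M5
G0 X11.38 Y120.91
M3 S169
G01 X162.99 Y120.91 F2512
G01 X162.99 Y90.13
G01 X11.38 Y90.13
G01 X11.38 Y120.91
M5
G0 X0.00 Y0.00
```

Machine Y-up, SVG Y-down with viewBox height 167.52, so y_svg = 167.52 − y_machine; X carries over. Every run uses S169, so all elements get stroke `#ff0000` (engrave).

Run 1: The run is open, so emit a `<polyline>` with points (Y-flipped): 314.98,126.85 198.99,56.04 184.80,78.39.

Run 2: The run returns to its start, so emit a `<polygon>` with points (Y-flipped): 155.28,76.69 152.88,69.31 146.60,64.74 138.84,64.74 132.56,69.31 130.16,76.69 132.56,84.07 138.84,88.64 146.60,88.64 152.88,84.07.

Run 3: The run returns to its start, so emit a `<polygon>` with points (Y-flipped): 11.38,46.61 162.99,46.61 162.99,77.39 11.38,77.39.

<svg xmlns="http://www.w3.org/2000/svg" width="344.44mm" height="167.52mm" viewBox="0 0 344.44 167.52">
  <polyline points="314.98,126.85 198.99,56.04 184.80,78.39" fill="none" stroke="#ff0000"/>
  <polygon points="155.28,76.69 152.88,69.31 146.60,64.74 138.84,64.74 132.56,69.31 130.16,76.69 132.56,84.07 138.84,88.64 146.60,88.64 152.88,84.07" fill="none" stroke="#ff0000"/>
  <polygon points="11.38,46.61 162.99,46.61 162.99,77.39 11.38,77.39" fill="none" stroke="#ff0000"/>
</svg>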